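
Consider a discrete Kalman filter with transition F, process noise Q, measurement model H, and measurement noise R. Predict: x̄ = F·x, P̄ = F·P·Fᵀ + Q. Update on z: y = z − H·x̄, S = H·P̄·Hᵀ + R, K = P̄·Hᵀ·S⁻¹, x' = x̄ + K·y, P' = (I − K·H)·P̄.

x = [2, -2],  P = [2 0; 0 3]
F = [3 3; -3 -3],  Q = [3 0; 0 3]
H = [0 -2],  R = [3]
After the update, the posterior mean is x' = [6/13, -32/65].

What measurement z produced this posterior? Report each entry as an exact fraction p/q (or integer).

x̄ = F·x = [0, 0]
P̄ = F·P·Fᵀ + Q = [48 -45; -45 48]
S = H·P̄·Hᵀ + R = [195]
K = P̄·Hᵀ·S⁻¹ = [6/13; -32/65]
x' − x̄ = [6/13, -32/65] = K·y
y = (KᵀK)⁻¹·Kᵀ·(x' − x̄) = [1]
z = y + H·x̄ = [1] + [0] = [1]

z = [1]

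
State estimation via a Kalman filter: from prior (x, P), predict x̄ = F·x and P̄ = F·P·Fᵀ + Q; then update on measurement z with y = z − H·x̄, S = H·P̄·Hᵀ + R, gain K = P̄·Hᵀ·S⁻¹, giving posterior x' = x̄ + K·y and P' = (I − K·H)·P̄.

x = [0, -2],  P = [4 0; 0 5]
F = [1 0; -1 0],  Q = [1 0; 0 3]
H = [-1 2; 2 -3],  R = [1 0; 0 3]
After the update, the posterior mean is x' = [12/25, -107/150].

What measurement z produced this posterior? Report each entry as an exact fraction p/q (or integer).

z = [-2, 3]

x̄ = F·x = [0, 0]
P̄ = F·P·Fᵀ + Q = [5 -4; -4 7]
S = H·P̄·Hᵀ + R = [50 -80; -80 134]
K = P̄·Hᵀ·S⁻¹ = [3/50 1/5; 23/75 -1/30]
x' − x̄ = [12/25, -107/150] = K·y
y = (KᵀK)⁻¹·Kᵀ·(x' − x̄) = [-2, 3]
z = y + H·x̄ = [-2, 3] + [0, 0] = [-2, 3]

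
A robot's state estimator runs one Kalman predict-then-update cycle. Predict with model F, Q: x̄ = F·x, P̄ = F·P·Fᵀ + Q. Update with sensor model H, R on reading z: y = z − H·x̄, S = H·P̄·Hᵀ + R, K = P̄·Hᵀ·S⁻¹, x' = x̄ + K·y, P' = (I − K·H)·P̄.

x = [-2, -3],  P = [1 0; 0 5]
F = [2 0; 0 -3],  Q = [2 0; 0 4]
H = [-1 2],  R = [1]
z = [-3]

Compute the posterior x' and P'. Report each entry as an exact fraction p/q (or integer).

x̄ = F·x = [-4, 9]
P̄ = F·P·Fᵀ + Q = [6 0; 0 49]
y = z − H·x̄ = [-25]
S = H·P̄·Hᵀ + R = [203]
K = P̄·Hᵀ·S⁻¹ = [-6/203; 14/29]
x' = x̄ + K·y = [-662/203, -89/29]
P' = (I − K·H)·P̄ = [1182/203 84/29; 84/29 49/29]

x' = [-662/203, -89/29]
P' = [1182/203 84/29; 84/29 49/29]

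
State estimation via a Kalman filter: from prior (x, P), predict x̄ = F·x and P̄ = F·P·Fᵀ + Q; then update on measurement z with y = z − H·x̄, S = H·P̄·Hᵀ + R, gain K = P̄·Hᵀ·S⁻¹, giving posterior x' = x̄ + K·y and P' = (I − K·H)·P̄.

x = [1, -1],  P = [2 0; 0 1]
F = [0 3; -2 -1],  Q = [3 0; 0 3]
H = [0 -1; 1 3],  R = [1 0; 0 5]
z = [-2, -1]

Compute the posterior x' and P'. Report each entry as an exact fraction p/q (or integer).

x̄ = F·x = [-3, -1]
P̄ = F·P·Fᵀ + Q = [12 -3; -3 12]
y = z − H·x̄ = [-3, 5]
S = H·P̄·Hᵀ + R = [13 -33; -33 107]
K = P̄·Hᵀ·S⁻¹ = [210/151 69/151; -195/302 33/302]
x' = x̄ + K·y = [-738/151, 224/151]
P' = (I − K·H)·P̄ = [975/151 -210/151; -210/151 195/302]

x' = [-738/151, 224/151]
P' = [975/151 -210/151; -210/151 195/302]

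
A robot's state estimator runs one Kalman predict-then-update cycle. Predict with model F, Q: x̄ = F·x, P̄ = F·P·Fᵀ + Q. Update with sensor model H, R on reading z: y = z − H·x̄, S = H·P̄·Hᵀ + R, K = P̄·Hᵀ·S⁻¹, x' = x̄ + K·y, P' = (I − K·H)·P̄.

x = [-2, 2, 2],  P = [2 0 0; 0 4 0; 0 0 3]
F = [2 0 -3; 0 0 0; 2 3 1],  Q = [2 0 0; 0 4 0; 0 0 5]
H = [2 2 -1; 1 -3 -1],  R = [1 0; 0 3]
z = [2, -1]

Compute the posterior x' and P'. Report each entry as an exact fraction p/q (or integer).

x̄ = F·x = [-10, 0, 4]
P̄ = F·P·Fᵀ + Q = [37 0 -1; 0 4 0; -1 0 52]
y = z − H·x̄ = [26, 13]
S = H·P̄·Hᵀ + R = [221 105; 105 130]
K = P̄·Hᵀ·S⁻¹ = [1152/3541 523/17705; 460/3541 -3492/17705; -291/3541 -6043/17705]
x' = x̄ + K·y = [-20491/17705, 14404/17705, -45569/17705]
P' = (I − K·H)·P̄ = [203211/17705 -39804/17705 321054/17705; -39804/17705 10516/17705 -60876/17705; 321054/17705 -60876/17705 521811/17705]

x' = [-20491/17705, 14404/17705, -45569/17705]
P' = [203211/17705 -39804/17705 321054/17705; -39804/17705 10516/17705 -60876/17705; 321054/17705 -60876/17705 521811/17705]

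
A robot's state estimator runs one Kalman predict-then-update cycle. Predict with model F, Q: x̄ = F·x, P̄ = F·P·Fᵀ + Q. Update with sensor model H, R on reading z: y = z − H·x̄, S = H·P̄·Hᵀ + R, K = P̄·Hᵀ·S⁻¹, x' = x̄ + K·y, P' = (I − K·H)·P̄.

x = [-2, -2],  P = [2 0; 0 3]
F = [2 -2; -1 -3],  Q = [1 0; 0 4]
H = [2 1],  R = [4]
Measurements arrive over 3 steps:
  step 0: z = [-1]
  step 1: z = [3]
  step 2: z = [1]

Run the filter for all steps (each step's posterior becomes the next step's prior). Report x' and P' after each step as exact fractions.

step 0: x̄ = F·x = [0, 8]
step 0: P̄ = F·P·Fᵀ + Q = [21 14; 14 33]
step 0: y = z − H·x̄ = [-9]
step 0: S = H·P̄·Hᵀ + R = [177]
step 0: K = P̄·Hᵀ·S⁻¹ = [56/177; 61/177]
step 0: x' = x̄ + K·y = [-168/59, 289/59]
step 0: P' = (I − K·H)·P̄ = [581/177 -938/177; -938/177 2120/177]
step 1: x̄ = F·x = [-914/59, -699/59]
step 1: P̄ = F·P·Fᵀ + Q = [18485/177 15310/177; 15310/177 14741/177]
step 1: y = z − H·x̄ = [2704/59]
step 1: S = H·P̄·Hᵀ + R = [150629/177]
step 1: K = P̄·Hᵀ·S⁻¹ = [52280/150629; 45361/150629]
step 1: x' = x̄ + K·y = [62546/150629, 294347/150629]
step 1: P' = (I − K·H)·P̄ = [289145/150629 -369170/150629; -369170/150629 919784/150629]
step 2: x̄ = F·x = [-463602/150629, -945587/150629]
step 2: P̄ = F·P·Fᵀ + Q = [7939705/150629 6417094/150629; 6417094/150629 6954697/150629]
step 2: y = z − H·x̄ = [2023420/150629]
step 2: S = H·P̄·Hᵀ + R = [64984409/150629]
step 2: K = P̄·Hᵀ·S⁻¹ = [22296504/64984409; 19788885/64984409]
step 2: x' = x̄ + K·y = [14214954/9283487, -20302661/9283487]
step 2: P' = (I − K·H)·P̄ = [124962301/64984409 -160738586/64984409; -160738586/64984409 400632712/64984409]

step 0: x' = [-168/59, 289/59], P' = [581/177 -938/177; -938/177 2120/177]
step 1: x' = [62546/150629, 294347/150629], P' = [289145/150629 -369170/150629; -369170/150629 919784/150629]
step 2: x' = [14214954/9283487, -20302661/9283487], P' = [124962301/64984409 -160738586/64984409; -160738586/64984409 400632712/64984409]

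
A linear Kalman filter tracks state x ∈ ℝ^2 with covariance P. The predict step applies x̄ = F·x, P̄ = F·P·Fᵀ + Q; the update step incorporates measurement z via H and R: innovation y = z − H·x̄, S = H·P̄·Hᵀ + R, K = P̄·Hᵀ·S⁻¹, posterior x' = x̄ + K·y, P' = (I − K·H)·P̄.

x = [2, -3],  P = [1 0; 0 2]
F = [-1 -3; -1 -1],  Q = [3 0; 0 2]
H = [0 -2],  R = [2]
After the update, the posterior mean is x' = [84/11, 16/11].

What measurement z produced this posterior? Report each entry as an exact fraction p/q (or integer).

z = [-3]

x̄ = F·x = [7, 1]
P̄ = F·P·Fᵀ + Q = [22 7; 7 5]
S = H·P̄·Hᵀ + R = [22]
K = P̄·Hᵀ·S⁻¹ = [-7/11; -5/11]
x' − x̄ = [7/11, 5/11] = K·y
y = (KᵀK)⁻¹·Kᵀ·(x' − x̄) = [-1]
z = y + H·x̄ = [-1] + [-2] = [-3]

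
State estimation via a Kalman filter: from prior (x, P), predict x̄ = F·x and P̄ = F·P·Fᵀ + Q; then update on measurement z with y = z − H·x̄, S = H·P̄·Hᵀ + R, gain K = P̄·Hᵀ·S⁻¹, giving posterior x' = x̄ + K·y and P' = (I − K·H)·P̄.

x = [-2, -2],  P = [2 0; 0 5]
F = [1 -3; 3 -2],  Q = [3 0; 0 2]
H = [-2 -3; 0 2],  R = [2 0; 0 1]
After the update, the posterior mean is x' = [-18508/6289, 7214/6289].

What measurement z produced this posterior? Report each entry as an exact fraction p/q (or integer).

x̄ = F·x = [4, -2]
P̄ = F·P·Fᵀ + Q = [50 36; 36 40]
S = H·P̄·Hᵀ + R = [994 -384; -384 161]
K = P̄·Hᵀ·S⁻¹ = [-2920/6289 -4152/6289; -96/6289 2896/6289]
x' − x̄ = [-43664/6289, 19792/6289] = K·y
y = (KᵀK)⁻¹·Kᵀ·(x' − x̄) = [5, 7]
z = y + H·x̄ = [5, 7] + [-2, -4] = [3, 3]

z = [3, 3]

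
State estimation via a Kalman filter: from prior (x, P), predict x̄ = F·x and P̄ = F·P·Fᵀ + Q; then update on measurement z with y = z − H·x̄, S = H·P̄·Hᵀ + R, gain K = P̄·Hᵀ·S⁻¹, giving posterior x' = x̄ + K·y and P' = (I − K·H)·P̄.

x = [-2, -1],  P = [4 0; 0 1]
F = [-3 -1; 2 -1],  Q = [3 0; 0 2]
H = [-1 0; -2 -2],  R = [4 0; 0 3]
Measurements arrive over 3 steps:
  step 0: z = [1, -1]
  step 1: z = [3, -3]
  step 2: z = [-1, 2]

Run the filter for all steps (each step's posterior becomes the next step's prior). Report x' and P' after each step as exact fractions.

step 0: x' = [-57/158, 571/632], P' = [261/79 -993/316; -993/316 4617/1264]
step 1: x' = [-2968381/1191863, 4537072/1191863], P' = [3869916/1191863 -3896916/1191863; -3896916/1191863 4756575/1191863]
step 2: x' = [12328148/8940257, -93917095/35761028], P' = [229441167/71522056 -925504443/286088224; -925504443/286088224 4536009975/1144352896]

step 0: x̄ = F·x = [7, -3]
step 0: P̄ = F·P·Fᵀ + Q = [40 -23; -23 19]
step 0: y = z − H·x̄ = [8, 7]
step 0: S = H·P̄·Hᵀ + R = [44 34; 34 55]
step 0: K = P̄·Hᵀ·S⁻¹ = [-261/316 -17/158; 993/1264 -215/632]
step 0: x' = x̄ + K·y = [-57/158, 571/632]
step 0: P' = (I − K·H)·P̄ = [261/79 -993/316; -993/316 4617/1264]
step 1: x̄ = F·x = [113/632, -13/8]
step 1: P̄ = F·P·Fᵀ + Q = [22161/1264 -309/16; -309/16 503/16]
step 1: y = z − H·x̄ = [2009/632, -931/158]
step 1: S = H·P̄·Hᵀ + R = [27217/1264 -1125/316; -1125/316 3506/79]
step 1: K = P̄·Hᵀ·S⁻¹ = [-967479/1191863 18000/1191863; 974229/1191863 -573106/1191863]
step 1: x' = x̄ + K·y = [-2968381/1191863, 4537072/1191863]
step 1: P' = (I − K·H)·P̄ = [3869916/1191863 -3896916/1191863; -3896916/1191863 4756575/1191863]
step 2: x̄ = F·x = [4368071/1191863, -10473834/1191863]
step 2: P̄ = F·P·Fᵀ + Q = [19779912/1191863 -22359837/1191863; -22359837/1191863 38207629/1191863]
step 2: y = z − H·x̄ = [3176208/1191863, -9827800/1191863]
step 2: S = H·P̄·Hᵀ + R = [24547364/1191863 -5159850/1191863; -5159850/1191863 56647057/1191863]
step 2: K = P̄·Hᵀ·S⁻¹ = [-229441167/286088224 2579925/143044112; 925504443/1144352896 -277997401/572176448]
step 2: x' = x̄ + K·y = [12328148/8940257, -93917095/35761028]
step 2: P' = (I − K·H)·P̄ = [229441167/71522056 -925504443/286088224; -925504443/286088224 4536009975/1144352896]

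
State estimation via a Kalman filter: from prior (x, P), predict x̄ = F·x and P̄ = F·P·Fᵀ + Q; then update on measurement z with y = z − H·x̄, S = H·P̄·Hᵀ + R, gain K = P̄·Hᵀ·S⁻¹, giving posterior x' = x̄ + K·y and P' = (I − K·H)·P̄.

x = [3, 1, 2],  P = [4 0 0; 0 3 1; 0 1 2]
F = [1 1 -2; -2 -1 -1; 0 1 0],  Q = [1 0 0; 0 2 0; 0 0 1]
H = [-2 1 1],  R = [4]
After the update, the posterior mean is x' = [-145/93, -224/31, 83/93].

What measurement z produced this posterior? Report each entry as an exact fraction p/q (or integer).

z = [-3]

x̄ = F·x = [0, -9, 1]
P̄ = F·P·Fᵀ + Q = [12 -6 1; -6 25 -4; 1 -4 4]
S = H·P̄·Hᵀ + R = [93]
K = P̄·Hᵀ·S⁻¹ = [-29/93; 11/31; -2/93]
x' − x̄ = [-145/93, 55/31, -10/93] = K·y
y = (KᵀK)⁻¹·Kᵀ·(x' − x̄) = [5]
z = y + H·x̄ = [5] + [-8] = [-3]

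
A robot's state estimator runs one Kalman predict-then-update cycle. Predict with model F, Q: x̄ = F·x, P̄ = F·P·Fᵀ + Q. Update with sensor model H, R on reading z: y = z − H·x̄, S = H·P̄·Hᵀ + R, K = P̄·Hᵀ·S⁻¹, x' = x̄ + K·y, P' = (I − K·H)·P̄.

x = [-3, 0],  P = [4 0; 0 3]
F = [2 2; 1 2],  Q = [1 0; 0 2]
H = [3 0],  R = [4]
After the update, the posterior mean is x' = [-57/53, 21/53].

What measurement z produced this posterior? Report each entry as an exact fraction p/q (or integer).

x̄ = F·x = [-6, -3]
P̄ = F·P·Fᵀ + Q = [29 20; 20 18]
S = H·P̄·Hᵀ + R = [265]
K = P̄·Hᵀ·S⁻¹ = [87/265; 12/53]
x' − x̄ = [261/53, 180/53] = K·y
y = (KᵀK)⁻¹·Kᵀ·(x' − x̄) = [15]
z = y + H·x̄ = [15] + [-18] = [-3]

z = [-3]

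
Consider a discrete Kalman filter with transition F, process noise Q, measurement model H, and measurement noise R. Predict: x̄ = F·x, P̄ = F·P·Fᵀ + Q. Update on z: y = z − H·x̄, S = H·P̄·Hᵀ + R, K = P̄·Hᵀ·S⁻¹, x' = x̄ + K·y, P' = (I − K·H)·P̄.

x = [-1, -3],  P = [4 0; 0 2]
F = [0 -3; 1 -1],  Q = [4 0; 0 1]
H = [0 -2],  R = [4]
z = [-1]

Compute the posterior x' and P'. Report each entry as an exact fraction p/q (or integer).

x' = [63/8, 11/16]
P' = [35/2 3/4; 3/4 7/8]

x̄ = F·x = [9, 2]
P̄ = F·P·Fᵀ + Q = [22 6; 6 7]
y = z − H·x̄ = [3]
S = H·P̄·Hᵀ + R = [32]
K = P̄·Hᵀ·S⁻¹ = [-3/8; -7/16]
x' = x̄ + K·y = [63/8, 11/16]
P' = (I − K·H)·P̄ = [35/2 3/4; 3/4 7/8]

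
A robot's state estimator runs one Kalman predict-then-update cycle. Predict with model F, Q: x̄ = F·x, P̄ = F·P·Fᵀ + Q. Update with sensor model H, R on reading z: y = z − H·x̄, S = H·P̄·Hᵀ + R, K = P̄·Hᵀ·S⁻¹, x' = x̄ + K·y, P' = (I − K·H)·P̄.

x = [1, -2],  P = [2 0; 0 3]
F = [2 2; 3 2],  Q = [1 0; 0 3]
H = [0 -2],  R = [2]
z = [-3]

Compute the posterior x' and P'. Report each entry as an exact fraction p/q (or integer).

x' = [-14/67, 98/67]
P' = [255/67 24/67; 24/67 33/67]

x̄ = F·x = [-2, -1]
P̄ = F·P·Fᵀ + Q = [21 24; 24 33]
y = z − H·x̄ = [-5]
S = H·P̄·Hᵀ + R = [134]
K = P̄·Hᵀ·S⁻¹ = [-24/67; -33/67]
x' = x̄ + K·y = [-14/67, 98/67]
P' = (I − K·H)·P̄ = [255/67 24/67; 24/67 33/67]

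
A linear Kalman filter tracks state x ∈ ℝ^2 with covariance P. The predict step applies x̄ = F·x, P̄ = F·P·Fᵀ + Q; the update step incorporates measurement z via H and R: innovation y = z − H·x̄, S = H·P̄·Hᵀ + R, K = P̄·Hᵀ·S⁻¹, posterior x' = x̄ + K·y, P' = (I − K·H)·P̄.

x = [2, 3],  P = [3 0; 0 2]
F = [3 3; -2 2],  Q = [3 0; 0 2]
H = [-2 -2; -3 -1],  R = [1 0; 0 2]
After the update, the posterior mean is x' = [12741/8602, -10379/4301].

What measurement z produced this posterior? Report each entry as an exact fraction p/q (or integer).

z = [2, -2]

x̄ = F·x = [15, 2]
P̄ = F·P·Fᵀ + Q = [48 -6; -6 22]
S = H·P̄·Hᵀ + R = [233 284; 284 420]
K = P̄·Hᵀ·S⁻¹ = [978/4301 -4149/8602; -3076/4301 2039/4301]
x' − x̄ = [-116289/8602, -18981/4301] = K·y
y = (KᵀK)⁻¹·Kᵀ·(x' − x̄) = [36, 45]
z = y + H·x̄ = [36, 45] + [-34, -47] = [2, -2]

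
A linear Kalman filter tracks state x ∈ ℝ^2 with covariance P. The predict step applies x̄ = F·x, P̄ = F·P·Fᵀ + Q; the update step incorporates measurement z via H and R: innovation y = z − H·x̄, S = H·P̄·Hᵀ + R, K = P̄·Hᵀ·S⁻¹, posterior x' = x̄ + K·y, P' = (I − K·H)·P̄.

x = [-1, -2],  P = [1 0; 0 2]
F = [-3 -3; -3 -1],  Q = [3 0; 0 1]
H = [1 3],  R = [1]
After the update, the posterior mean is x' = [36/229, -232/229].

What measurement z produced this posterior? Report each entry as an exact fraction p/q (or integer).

z = [-3]

x̄ = F·x = [9, 5]
P̄ = F·P·Fᵀ + Q = [30 15; 15 12]
S = H·P̄·Hᵀ + R = [229]
K = P̄·Hᵀ·S⁻¹ = [75/229; 51/229]
x' − x̄ = [-2025/229, -1377/229] = K·y
y = (KᵀK)⁻¹·Kᵀ·(x' − x̄) = [-27]
z = y + H·x̄ = [-27] + [24] = [-3]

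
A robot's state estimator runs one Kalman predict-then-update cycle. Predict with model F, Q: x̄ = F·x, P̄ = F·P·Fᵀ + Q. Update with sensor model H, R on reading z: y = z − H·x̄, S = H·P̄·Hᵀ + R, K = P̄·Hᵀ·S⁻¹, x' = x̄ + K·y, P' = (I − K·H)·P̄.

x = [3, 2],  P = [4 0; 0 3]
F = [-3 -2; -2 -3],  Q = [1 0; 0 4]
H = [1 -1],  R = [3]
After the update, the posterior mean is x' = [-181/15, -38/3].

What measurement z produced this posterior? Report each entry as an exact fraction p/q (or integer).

x̄ = F·x = [-13, -12]
P̄ = F·P·Fᵀ + Q = [49 42; 42 47]
S = H·P̄·Hᵀ + R = [15]
K = P̄·Hᵀ·S⁻¹ = [7/15; -1/3]
x' − x̄ = [14/15, -2/3] = K·y
y = (KᵀK)⁻¹·Kᵀ·(x' − x̄) = [2]
z = y + H·x̄ = [2] + [-1] = [1]

z = [1]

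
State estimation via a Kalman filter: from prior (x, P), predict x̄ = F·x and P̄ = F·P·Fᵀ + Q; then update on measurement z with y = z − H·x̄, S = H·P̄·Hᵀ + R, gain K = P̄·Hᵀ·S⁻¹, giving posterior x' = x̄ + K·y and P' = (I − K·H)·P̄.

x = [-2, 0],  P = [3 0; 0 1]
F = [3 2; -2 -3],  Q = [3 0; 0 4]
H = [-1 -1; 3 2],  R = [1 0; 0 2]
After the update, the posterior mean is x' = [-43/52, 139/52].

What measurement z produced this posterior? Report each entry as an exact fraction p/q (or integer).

x̄ = F·x = [-6, 4]
P̄ = F·P·Fᵀ + Q = [34 -24; -24 25]
S = H·P̄·Hᵀ + R = [12 -32; -32 120]
K = P̄·Hᵀ·S⁻¹ = [33/26 41/52; -103/52 -37/52]
x' − x̄ = [269/52, -69/52] = K·y
y = (KᵀK)⁻¹·Kᵀ·(x' − x̄) = [-4, 13]
z = y + H·x̄ = [-4, 13] + [2, -10] = [-2, 3]

z = [-2, 3]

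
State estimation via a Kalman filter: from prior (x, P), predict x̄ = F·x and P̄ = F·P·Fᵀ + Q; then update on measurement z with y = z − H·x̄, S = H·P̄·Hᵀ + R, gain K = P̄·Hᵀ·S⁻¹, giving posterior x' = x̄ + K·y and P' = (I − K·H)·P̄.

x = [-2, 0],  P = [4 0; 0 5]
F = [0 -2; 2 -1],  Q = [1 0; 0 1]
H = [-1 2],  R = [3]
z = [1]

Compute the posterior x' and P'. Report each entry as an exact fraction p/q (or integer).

x' = [-1/8, 1/4]
P' = [1511/72 377/36; 377/36 107/18]

x̄ = F·x = [0, -4]
P̄ = F·P·Fᵀ + Q = [21 10; 10 22]
y = z − H·x̄ = [9]
S = H·P̄·Hᵀ + R = [72]
K = P̄·Hᵀ·S⁻¹ = [-1/72; 17/36]
x' = x̄ + K·y = [-1/8, 1/4]
P' = (I − K·H)·P̄ = [1511/72 377/36; 377/36 107/18]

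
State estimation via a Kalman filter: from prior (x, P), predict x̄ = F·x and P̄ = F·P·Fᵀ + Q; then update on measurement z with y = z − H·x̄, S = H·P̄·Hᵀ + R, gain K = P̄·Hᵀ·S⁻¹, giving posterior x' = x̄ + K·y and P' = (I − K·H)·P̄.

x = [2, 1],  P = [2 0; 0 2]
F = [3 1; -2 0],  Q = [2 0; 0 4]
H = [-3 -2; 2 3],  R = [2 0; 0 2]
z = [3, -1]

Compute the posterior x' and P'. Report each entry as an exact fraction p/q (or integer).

x̄ = F·x = [7, -4]
P̄ = F·P·Fᵀ + Q = [22 -12; -12 12]
y = z − H·x̄ = [16, -3]
S = H·P̄·Hᵀ + R = [104 -48; -48 54]
K = P̄·Hᵀ·S⁻¹ = [-157/276 -74/207; 17/46 38/69]
x' = x̄ + K·y = [-71/69, 6/23]
P' = (I − K·H)·P̄ = [401/414 -61/69; -61/69 22/23]

x' = [-71/69, 6/23]
P' = [401/414 -61/69; -61/69 22/23]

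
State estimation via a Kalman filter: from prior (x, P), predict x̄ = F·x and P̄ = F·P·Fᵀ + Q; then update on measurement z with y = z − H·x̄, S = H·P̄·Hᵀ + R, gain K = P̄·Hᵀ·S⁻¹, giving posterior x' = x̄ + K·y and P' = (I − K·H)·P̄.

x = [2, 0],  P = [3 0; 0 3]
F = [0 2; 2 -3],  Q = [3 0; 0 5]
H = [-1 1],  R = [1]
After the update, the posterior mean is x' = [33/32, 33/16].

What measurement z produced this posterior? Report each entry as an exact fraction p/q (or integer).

z = [1]

x̄ = F·x = [0, 4]
P̄ = F·P·Fᵀ + Q = [15 -18; -18 44]
S = H·P̄·Hᵀ + R = [96]
K = P̄·Hᵀ·S⁻¹ = [-11/32; 31/48]
x' − x̄ = [33/32, -31/16] = K·y
y = (KᵀK)⁻¹·Kᵀ·(x' − x̄) = [-3]
z = y + H·x̄ = [-3] + [4] = [1]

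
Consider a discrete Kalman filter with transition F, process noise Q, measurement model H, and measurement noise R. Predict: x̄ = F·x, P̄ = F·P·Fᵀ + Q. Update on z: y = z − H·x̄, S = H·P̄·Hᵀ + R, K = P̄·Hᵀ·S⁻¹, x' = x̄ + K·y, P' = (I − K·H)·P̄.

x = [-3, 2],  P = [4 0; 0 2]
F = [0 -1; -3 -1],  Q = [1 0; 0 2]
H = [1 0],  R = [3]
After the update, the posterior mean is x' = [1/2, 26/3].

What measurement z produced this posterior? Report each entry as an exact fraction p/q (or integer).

z = [3]

x̄ = F·x = [-2, 7]
P̄ = F·P·Fᵀ + Q = [3 2; 2 40]
S = H·P̄·Hᵀ + R = [6]
K = P̄·Hᵀ·S⁻¹ = [1/2; 1/3]
x' − x̄ = [5/2, 5/3] = K·y
y = (KᵀK)⁻¹·Kᵀ·(x' − x̄) = [5]
z = y + H·x̄ = [5] + [-2] = [3]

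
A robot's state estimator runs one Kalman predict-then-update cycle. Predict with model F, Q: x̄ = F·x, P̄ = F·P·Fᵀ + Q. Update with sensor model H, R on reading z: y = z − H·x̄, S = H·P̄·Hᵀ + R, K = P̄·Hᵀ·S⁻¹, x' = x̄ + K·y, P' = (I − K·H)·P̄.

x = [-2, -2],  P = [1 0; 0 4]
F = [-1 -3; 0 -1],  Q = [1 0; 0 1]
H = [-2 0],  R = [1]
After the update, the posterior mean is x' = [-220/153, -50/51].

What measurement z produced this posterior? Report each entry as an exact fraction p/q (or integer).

z = [3]

x̄ = F·x = [8, 2]
P̄ = F·P·Fᵀ + Q = [38 12; 12 5]
S = H·P̄·Hᵀ + R = [153]
K = P̄·Hᵀ·S⁻¹ = [-76/153; -8/51]
x' − x̄ = [-1444/153, -152/51] = K·y
y = (KᵀK)⁻¹·Kᵀ·(x' − x̄) = [19]
z = y + H·x̄ = [19] + [-16] = [3]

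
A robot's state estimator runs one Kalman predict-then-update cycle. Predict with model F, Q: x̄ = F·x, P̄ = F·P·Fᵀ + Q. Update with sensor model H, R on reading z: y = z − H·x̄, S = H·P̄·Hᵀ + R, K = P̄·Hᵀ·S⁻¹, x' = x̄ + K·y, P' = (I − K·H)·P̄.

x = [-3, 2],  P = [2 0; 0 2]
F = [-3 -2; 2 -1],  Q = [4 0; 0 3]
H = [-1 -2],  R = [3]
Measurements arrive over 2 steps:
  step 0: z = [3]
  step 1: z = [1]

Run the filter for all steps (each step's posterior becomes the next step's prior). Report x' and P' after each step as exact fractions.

step 0: x' = [377/53, -280/53], P' = [1394/53 -676/53; -676/53 365/53]
step 1: x' = [81357/13649, -45178/13649], P' = [421598/13649 -222514/13649; -222514/13649 127232/13649]

step 0: x̄ = F·x = [5, -8]
step 0: P̄ = F·P·Fᵀ + Q = [30 -8; -8 13]
step 0: y = z − H·x̄ = [-8]
step 0: S = H·P̄·Hᵀ + R = [53]
step 0: K = P̄·Hᵀ·S⁻¹ = [-14/53; -18/53]
step 0: x' = x̄ + K·y = [377/53, -280/53]
step 0: P' = (I − K·H)·P̄ = [1394/53 -676/53; -676/53 365/53]
step 1: x̄ = F·x = [-571/53, 1034/53]
step 1: P̄ = F·P·Fᵀ + Q = [6106/53 -6958/53; -6958/53 8804/53]
step 1: y = z − H·x̄ = [1550/53]
step 1: S = H·P̄·Hᵀ + R = [13649/53]
step 1: K = P̄·Hᵀ·S⁻¹ = [7810/13649; -10650/13649]
step 1: x' = x̄ + K·y = [81357/13649, -45178/13649]
step 1: P' = (I − K·H)·P̄ = [421598/13649 -222514/13649; -222514/13649 127232/13649]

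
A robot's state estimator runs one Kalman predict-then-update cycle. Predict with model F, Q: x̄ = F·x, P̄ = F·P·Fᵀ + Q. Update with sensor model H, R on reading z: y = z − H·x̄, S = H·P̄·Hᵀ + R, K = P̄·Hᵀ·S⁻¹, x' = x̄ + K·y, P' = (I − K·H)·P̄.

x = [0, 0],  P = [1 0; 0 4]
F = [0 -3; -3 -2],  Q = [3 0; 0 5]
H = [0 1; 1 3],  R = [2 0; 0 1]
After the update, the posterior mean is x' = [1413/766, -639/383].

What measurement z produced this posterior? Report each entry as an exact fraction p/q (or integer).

x̄ = F·x = [0, 0]
P̄ = F·P·Fᵀ + Q = [39 24; 24 30]
S = H·P̄·Hᵀ + R = [32 114; 114 454]
K = P̄·Hᵀ·S⁻¹ = [-879/766 204/383; 156/383 57/383]
x' − x̄ = [1413/766, -639/383] = K·y
y = (KᵀK)⁻¹·Kᵀ·(x' − x̄) = [-3, -3]
z = y + H·x̄ = [-3, -3] + [0, 0] = [-3, -3]

z = [-3, -3]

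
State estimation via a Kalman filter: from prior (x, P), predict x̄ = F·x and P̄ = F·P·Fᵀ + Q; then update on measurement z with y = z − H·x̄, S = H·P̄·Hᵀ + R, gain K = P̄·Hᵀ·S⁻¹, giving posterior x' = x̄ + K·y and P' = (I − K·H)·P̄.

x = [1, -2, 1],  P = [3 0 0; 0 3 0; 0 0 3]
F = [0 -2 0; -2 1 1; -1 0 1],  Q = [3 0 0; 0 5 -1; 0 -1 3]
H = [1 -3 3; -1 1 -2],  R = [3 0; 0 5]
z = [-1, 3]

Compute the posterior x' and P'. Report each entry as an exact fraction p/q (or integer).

x̄ = F·x = [4, -3, 0]
P̄ = F·P·Fᵀ + Q = [15 -6 0; -6 23 8; 0 8 9]
y = z − H·x̄ = [-14, 10]
S = H·P̄·Hᵀ + R = [198 -90; -90 59]
K = P̄·Hᵀ·S⁻¹ = [19/1194 -66/199; -613/1194 -112/199; -241/1194 -95/199]
x' = x̄ + K·y = [275/597, -860/597, -1163/597]
P' = (I − K·H)·P̄ = [2989/398 -349/398 -1339/398; -349/398 1645/398 1557/398; -1339/398 1557/398 1923/398]

x' = [275/597, -860/597, -1163/597]
P' = [2989/398 -349/398 -1339/398; -349/398 1645/398 1557/398; -1339/398 1557/398 1923/398]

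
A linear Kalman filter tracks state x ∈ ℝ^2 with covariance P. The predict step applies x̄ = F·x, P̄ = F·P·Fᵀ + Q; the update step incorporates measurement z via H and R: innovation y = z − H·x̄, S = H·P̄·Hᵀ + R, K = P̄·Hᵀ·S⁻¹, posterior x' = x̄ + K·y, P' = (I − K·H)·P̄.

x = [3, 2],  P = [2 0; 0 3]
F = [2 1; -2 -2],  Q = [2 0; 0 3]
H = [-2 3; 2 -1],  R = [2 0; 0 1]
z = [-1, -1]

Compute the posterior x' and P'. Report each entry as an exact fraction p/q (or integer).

x̄ = F·x = [8, -10]
P̄ = F·P·Fᵀ + Q = [13 -14; -14 23]
y = z − H·x̄ = [45, -27]
S = H·P̄·Hᵀ + R = [429 -233; -233 132]
K = P̄·Hᵀ·S⁻¹ = [344/2339 1316/2339; 921/2339 722/2339]
x' = x̄ + K·y = [-1340/2339, -1439/2339]
P' = (I − K·H)·P̄ = [1159/2339 1002/2339; 1002/2339 1282/2339]

x' = [-1340/2339, -1439/2339]
P' = [1159/2339 1002/2339; 1002/2339 1282/2339]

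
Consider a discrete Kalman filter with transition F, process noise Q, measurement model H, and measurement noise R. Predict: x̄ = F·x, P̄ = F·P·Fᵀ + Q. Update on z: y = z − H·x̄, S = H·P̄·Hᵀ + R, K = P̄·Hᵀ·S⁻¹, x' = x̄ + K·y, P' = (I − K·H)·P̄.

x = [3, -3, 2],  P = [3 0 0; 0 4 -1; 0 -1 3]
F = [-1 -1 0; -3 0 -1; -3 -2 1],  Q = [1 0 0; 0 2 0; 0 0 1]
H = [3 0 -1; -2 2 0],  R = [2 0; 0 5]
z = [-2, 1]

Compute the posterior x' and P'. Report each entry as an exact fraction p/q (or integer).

x̄ = F·x = [0, -11, -1]
P̄ = F·P·Fᵀ + Q = [8 8 18; 8 32 22; 18 22 51]
y = z − H·x̄ = [-3, 23]
S = H·P̄·Hᵀ + R = [17 -8; -8 101]
K = P̄·Hᵀ·S⁻¹ = [202/551 16/551; 586/1653 832/1653; 367/1653 160/1653]
x' = x̄ + K·y = [-238/551, -805/1653, 926/1653]
P' = (I − K·H)·P̄ = [3196/551 3236/551 9184/551; 3236/551 11788/1653 27952/1653; 9184/551 27952/1653 81922/1653]

x' = [-238/551, -805/1653, 926/1653]
P' = [3196/551 3236/551 9184/551; 3236/551 11788/1653 27952/1653; 9184/551 27952/1653 81922/1653]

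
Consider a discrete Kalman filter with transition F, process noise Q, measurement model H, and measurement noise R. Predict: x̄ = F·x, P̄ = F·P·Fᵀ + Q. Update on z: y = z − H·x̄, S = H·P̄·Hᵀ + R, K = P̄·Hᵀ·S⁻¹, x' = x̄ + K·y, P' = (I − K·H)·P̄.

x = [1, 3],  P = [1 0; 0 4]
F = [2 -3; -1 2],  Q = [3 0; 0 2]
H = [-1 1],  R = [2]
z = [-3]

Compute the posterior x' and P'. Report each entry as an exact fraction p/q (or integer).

x̄ = F·x = [-7, 5]
P̄ = F·P·Fᵀ + Q = [43 -26; -26 19]
y = z − H·x̄ = [-15]
S = H·P̄·Hᵀ + R = [116]
K = P̄·Hᵀ·S⁻¹ = [-69/116; 45/116]
x' = x̄ + K·y = [223/116, -95/116]
P' = (I − K·H)·P̄ = [227/116 89/116; 89/116 179/116]

x' = [223/116, -95/116]
P' = [227/116 89/116; 89/116 179/116]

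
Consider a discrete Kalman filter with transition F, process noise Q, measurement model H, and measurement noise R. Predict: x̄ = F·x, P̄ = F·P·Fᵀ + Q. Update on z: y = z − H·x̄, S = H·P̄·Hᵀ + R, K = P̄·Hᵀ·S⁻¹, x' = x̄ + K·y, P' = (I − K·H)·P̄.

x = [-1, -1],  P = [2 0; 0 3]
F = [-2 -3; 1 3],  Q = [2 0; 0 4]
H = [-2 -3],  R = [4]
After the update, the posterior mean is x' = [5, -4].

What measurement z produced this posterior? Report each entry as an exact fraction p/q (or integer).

z = [2]

x̄ = F·x = [5, -4]
P̄ = F·P·Fᵀ + Q = [37 -31; -31 33]
S = H·P̄·Hᵀ + R = [77]
K = P̄·Hᵀ·S⁻¹ = [19/77; -37/77]
x' − x̄ = [0, 0] = K·y
y = (KᵀK)⁻¹·Kᵀ·(x' − x̄) = [0]
z = y + H·x̄ = [0] + [2] = [2]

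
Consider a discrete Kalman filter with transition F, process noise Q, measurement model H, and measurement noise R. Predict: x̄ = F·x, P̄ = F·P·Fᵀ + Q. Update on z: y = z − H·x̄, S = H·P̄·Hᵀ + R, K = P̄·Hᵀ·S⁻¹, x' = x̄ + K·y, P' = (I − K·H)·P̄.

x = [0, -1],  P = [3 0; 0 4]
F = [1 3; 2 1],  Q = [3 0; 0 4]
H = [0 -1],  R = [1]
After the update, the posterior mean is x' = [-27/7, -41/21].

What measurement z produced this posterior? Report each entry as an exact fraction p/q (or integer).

z = [2]

x̄ = F·x = [-3, -1]
P̄ = F·P·Fᵀ + Q = [42 18; 18 20]
S = H·P̄·Hᵀ + R = [21]
K = P̄·Hᵀ·S⁻¹ = [-6/7; -20/21]
x' − x̄ = [-6/7, -20/21] = K·y
y = (KᵀK)⁻¹·Kᵀ·(x' − x̄) = [1]
z = y + H·x̄ = [1] + [1] = [2]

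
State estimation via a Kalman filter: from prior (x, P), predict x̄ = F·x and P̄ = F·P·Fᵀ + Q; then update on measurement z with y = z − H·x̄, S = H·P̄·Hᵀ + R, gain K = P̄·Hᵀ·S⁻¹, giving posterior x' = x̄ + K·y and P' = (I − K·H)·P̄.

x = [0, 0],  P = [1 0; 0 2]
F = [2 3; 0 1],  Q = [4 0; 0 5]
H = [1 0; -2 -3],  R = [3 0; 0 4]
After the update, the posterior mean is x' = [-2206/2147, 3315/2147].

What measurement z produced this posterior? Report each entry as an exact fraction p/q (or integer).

z = [-2, -3]

x̄ = F·x = [0, 0]
P̄ = F·P·Fᵀ + Q = [26 6; 6 7]
S = H·P̄·Hᵀ + R = [29 -70; -70 243]
K = P̄·Hᵀ·S⁻¹ = [1418/2147 -210/2147; -852/2147 -537/2147]
x' − x̄ = [-2206/2147, 3315/2147] = K·y
y = (KᵀK)⁻¹·Kᵀ·(x' − x̄) = [-2, -3]
z = y + H·x̄ = [-2, -3] + [0, 0] = [-2, -3]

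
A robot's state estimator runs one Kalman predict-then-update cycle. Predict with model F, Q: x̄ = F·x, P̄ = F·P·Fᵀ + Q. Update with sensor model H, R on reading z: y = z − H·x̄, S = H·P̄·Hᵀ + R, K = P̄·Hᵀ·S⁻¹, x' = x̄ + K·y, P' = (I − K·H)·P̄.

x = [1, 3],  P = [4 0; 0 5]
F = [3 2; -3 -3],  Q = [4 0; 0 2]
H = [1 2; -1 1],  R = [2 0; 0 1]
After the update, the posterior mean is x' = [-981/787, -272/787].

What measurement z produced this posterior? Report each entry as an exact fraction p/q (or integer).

x̄ = F·x = [9, -12]
P̄ = F·P·Fᵀ + Q = [60 -66; -66 83]
S = H·P̄·Hᵀ + R = [130 172; 172 276]
K = P̄·Hᵀ·S⁻¹ = [225/787 -999/1574; 493/1574 1085/3148]
x' − x̄ = [-8064/787, 9172/787] = K·y
y = (KᵀK)⁻¹·Kᵀ·(x' − x̄) = [13, 22]
z = y + H·x̄ = [13, 22] + [-15, -21] = [-2, 1]

z = [-2, 1]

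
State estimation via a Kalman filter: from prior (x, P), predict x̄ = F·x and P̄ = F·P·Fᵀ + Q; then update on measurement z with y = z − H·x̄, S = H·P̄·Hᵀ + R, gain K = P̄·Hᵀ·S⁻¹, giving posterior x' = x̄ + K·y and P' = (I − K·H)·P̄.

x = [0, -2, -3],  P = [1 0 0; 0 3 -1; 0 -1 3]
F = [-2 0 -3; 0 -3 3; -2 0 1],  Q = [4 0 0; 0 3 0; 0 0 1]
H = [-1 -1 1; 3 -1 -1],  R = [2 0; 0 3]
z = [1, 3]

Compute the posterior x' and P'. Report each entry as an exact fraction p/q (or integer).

x' = [2841/11309, -17082/11309, -234/263]
P' = [19899/11309 18498/11309 783/263; 18498/11309 61761/22618 1581/526; 783/263 1581/526 3201/526]

x̄ = F·x = [9, -3, -3]
P̄ = F·P·Fᵀ + Q = [35 -36 -5; -36 75 12; -5 12 8]
y = z − H·x̄ = [10, -30]
S = H·P̄·Hᵀ + R = [34 14; 14 671]
K = P̄·Hᵀ·S⁻¹ = [-2364/11309 2510/11309; -15387/22618 -3126/11309; 27/526 -14/263]
x' = x̄ + K·y = [2841/11309, -17082/11309, -234/263]
P' = (I − K·H)·P̄ = [19899/11309 18498/11309 783/263; 18498/11309 61761/22618 1581/526; 783/263 1581/526 3201/526]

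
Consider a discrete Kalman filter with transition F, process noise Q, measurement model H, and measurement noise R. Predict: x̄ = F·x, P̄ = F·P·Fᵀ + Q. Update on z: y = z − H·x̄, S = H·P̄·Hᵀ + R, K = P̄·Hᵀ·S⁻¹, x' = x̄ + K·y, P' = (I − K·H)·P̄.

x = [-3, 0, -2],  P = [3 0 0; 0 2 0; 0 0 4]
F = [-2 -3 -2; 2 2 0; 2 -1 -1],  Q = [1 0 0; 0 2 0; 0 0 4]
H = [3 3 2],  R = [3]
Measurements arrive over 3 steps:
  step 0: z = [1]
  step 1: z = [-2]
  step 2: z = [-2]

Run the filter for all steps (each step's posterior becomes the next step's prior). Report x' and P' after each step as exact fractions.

step 0: x̄ = F·x = [10, -6, -4]
step 0: P̄ = F·P·Fᵀ + Q = [47 -24 2; -24 22 8; 2 8 22]
step 0: y = z − H·x̄ = [-3]
step 0: S = H·P̄·Hᵀ + R = [400]
step 0: K = P̄·Hᵀ·S⁻¹ = [73/400; 1/40; 37/200]
step 0: x' = x̄ + K·y = [3781/400, -243/40, -911/200]
step 0: P' = (I − K·H)·P̄ = [13471/400 -1033/40 -2301/200; -1033/40 87/4 123/20; -2301/200 123/20 831/100]
step 1: x̄ = F·x = [843/100, 1351/200, 5907/200]
step 1: P̄ = F·P·Fᵀ + Q = [914/25 723/50 5211/50; 723/50 1711/100 5027/100; 5211/50 5027/100 33039/100]
step 1: y = z − H·x̄ = [-853/8]
step 1: S = H·P̄·Hᵀ + R = [15687/4]
step 1: K = P̄·Hᵀ·S⁻¹ = [482/5229; 781/15687; 1499/5229]
step 1: x' = x̄ + K·y = [-365639/261450, 567289/392175, -134809/130725]
step 1: P' = (I − K·H)·P̄ = [141077/43575 -462479/130725 25649/43575; -462479/130725 2897858/392175 -745448/130725; 25649/43575 -745448/130725 352988/43575]
step 2: x̄ = F·x = [7552/14525, 37661/392175, -1259779/392175]
step 2: P̄ = F·P·Fᵀ + Q = [97059/14525 -21094/14525 143516/14525; -21094/14525 6355058/392175 519188/392175; 143516/14525 519188/392175 12875918/392175]
step 2: y = z − H·x̄ = [144359/56025]
step 2: S = H·P̄·Hᵀ + R = [25134116/56025]
step 2: K = P̄·Hᵀ·S⁻¹ = [1986147/25134116; 656962/6283529; 1390507/6283529]
step 2: x' = x̄ + K·y = [18185693/25134116, 2296201/6283529, -16601600/6283529]
step 2: P' = (I − K·H)·P̄ = [97540203/25134116 -32415300/6283529 12790179/6283529; -32415300/6283529 71007630/6283529 -56903052/6283529; 12790179/6283529 -56903052/6283529 68255070/6283529]

step 0: x' = [3781/400, -243/40, -911/200], P' = [13471/400 -1033/40 -2301/200; -1033/40 87/4 123/20; -2301/200 123/20 831/100]
step 1: x' = [-365639/261450, 567289/392175, -134809/130725], P' = [141077/43575 -462479/130725 25649/43575; -462479/130725 2897858/392175 -745448/130725; 25649/43575 -745448/130725 352988/43575]
step 2: x' = [18185693/25134116, 2296201/6283529, -16601600/6283529], P' = [97540203/25134116 -32415300/6283529 12790179/6283529; -32415300/6283529 71007630/6283529 -56903052/6283529; 12790179/6283529 -56903052/6283529 68255070/6283529]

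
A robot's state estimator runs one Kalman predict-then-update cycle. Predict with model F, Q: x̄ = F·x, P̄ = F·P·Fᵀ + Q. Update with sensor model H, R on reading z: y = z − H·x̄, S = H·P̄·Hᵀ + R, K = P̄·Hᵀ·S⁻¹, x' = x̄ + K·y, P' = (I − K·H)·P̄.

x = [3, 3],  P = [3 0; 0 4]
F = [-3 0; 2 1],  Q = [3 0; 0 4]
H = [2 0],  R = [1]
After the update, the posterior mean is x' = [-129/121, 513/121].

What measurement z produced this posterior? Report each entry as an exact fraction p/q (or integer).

z = [-2]

x̄ = F·x = [-9, 9]
P̄ = F·P·Fᵀ + Q = [30 -18; -18 20]
S = H·P̄·Hᵀ + R = [121]
K = P̄·Hᵀ·S⁻¹ = [60/121; -36/121]
x' − x̄ = [960/121, -576/121] = K·y
y = (KᵀK)⁻¹·Kᵀ·(x' − x̄) = [16]
z = y + H·x̄ = [16] + [-18] = [-2]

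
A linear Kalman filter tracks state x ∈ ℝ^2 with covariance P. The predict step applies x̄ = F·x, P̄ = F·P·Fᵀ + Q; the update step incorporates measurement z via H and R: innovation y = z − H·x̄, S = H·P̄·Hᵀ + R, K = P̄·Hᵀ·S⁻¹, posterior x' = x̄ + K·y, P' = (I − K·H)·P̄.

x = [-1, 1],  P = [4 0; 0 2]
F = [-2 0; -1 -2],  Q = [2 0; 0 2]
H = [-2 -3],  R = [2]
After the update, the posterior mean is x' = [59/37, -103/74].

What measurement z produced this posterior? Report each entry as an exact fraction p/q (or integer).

z = [1]

x̄ = F·x = [2, -1]
P̄ = F·P·Fᵀ + Q = [18 8; 8 14]
S = H·P̄·Hᵀ + R = [296]
K = P̄·Hᵀ·S⁻¹ = [-15/74; -29/148]
x' − x̄ = [-15/37, -29/74] = K·y
y = (KᵀK)⁻¹·Kᵀ·(x' − x̄) = [2]
z = y + H·x̄ = [2] + [-1] = [1]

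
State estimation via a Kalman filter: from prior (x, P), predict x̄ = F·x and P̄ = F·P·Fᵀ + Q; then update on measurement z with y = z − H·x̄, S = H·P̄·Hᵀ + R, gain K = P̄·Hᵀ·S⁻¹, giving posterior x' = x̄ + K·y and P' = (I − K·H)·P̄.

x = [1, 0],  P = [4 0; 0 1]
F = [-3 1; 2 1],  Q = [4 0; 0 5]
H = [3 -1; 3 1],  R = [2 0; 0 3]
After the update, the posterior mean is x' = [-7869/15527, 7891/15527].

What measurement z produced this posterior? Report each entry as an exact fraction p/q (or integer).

z = [-2, -1]

x̄ = F·x = [-3, 2]
P̄ = F·P·Fᵀ + Q = [41 -23; -23 22]
S = H·P̄·Hᵀ + R = [531 347; 347 256]
K = P̄·Hᵀ·S⁻¹ = [2676/15527 2438/15527; -6987/15527 6620/15527]
x' − x̄ = [38712/15527, -23163/15527] = K·y
y = (KᵀK)⁻¹·Kᵀ·(x' − x̄) = [9, 6]
z = y + H·x̄ = [9, 6] + [-11, -7] = [-2, -1]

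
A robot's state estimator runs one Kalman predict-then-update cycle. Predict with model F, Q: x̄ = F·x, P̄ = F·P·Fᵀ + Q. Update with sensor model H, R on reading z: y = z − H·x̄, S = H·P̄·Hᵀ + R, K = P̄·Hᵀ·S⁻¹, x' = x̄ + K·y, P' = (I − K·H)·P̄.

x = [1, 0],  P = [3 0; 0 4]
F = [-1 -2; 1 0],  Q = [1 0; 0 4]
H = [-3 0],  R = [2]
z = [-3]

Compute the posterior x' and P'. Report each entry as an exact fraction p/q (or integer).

x̄ = F·x = [-1, 1]
P̄ = F·P·Fᵀ + Q = [20 -3; -3 7]
y = z − H·x̄ = [-6]
S = H·P̄·Hᵀ + R = [182]
K = P̄·Hᵀ·S⁻¹ = [-30/91; 9/182]
x' = x̄ + K·y = [89/91, 64/91]
P' = (I − K·H)·P̄ = [20/91 -3/91; -3/91 1193/182]

x' = [89/91, 64/91]
P' = [20/91 -3/91; -3/91 1193/182]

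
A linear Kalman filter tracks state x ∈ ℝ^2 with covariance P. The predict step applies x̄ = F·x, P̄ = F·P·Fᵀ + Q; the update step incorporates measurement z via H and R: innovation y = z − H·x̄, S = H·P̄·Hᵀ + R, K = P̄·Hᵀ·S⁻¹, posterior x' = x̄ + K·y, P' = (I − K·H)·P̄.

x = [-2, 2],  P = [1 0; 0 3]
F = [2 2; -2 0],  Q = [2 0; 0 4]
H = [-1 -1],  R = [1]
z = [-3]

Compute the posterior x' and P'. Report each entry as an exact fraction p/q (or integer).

x' = [-14/19, 72/19]
P' = [146/19 -132/19; -132/19 136/19]

x̄ = F·x = [0, 4]
P̄ = F·P·Fᵀ + Q = [18 -4; -4 8]
y = z − H·x̄ = [1]
S = H·P̄·Hᵀ + R = [19]
K = P̄·Hᵀ·S⁻¹ = [-14/19; -4/19]
x' = x̄ + K·y = [-14/19, 72/19]
P' = (I − K·H)·P̄ = [146/19 -132/19; -132/19 136/19]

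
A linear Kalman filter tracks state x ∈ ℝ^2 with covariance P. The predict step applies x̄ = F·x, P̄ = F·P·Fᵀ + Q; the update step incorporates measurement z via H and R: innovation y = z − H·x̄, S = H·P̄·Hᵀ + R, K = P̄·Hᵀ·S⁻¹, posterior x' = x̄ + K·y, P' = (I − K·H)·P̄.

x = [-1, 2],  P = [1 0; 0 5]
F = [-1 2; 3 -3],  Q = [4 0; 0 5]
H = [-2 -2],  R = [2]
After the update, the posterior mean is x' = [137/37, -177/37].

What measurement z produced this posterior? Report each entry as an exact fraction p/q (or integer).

x̄ = F·x = [5, -9]
P̄ = F·P·Fᵀ + Q = [25 -33; -33 59]
S = H·P̄·Hᵀ + R = [74]
K = P̄·Hᵀ·S⁻¹ = [8/37; -26/37]
x' − x̄ = [-48/37, 156/37] = K·y
y = (KᵀK)⁻¹·Kᵀ·(x' − x̄) = [-6]
z = y + H·x̄ = [-6] + [8] = [2]

z = [2]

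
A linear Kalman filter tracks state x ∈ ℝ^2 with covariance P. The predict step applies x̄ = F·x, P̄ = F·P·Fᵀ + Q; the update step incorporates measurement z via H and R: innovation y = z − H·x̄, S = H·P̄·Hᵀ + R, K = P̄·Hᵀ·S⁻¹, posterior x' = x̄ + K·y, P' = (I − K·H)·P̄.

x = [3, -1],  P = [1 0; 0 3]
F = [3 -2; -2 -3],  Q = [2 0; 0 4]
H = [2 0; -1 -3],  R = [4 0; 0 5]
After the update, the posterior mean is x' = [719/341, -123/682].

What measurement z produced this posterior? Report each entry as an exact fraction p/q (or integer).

x̄ = F·x = [11, -3]
P̄ = F·P·Fᵀ + Q = [23 12; 12 35]
S = H·P̄·Hᵀ + R = [96 -118; -118 415]
K = P̄·Hᵀ·S⁻¹ = [3032/6479 -59/6479; -1923/12958 -2100/6479]
x' − x̄ = [-3032/341, 1923/682] = K·y
y = (KᵀK)⁻¹·Kᵀ·(x' − x̄) = [-19, 0]
z = y + H·x̄ = [-19, 0] + [22, -2] = [3, -2]

z = [3, -2]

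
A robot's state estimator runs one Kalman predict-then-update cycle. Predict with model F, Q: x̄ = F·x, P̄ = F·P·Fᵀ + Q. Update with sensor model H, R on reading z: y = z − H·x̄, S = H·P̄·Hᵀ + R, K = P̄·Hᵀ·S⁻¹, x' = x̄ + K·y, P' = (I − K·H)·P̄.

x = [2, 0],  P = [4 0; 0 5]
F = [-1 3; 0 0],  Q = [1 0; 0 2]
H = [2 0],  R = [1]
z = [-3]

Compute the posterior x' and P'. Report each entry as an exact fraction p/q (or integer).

x̄ = F·x = [-2, 0]
P̄ = F·P·Fᵀ + Q = [50 0; 0 2]
y = z − H·x̄ = [1]
S = H·P̄·Hᵀ + R = [201]
K = P̄·Hᵀ·S⁻¹ = [100/201; 0]
x' = x̄ + K·y = [-302/201, 0]
P' = (I − K·H)·P̄ = [50/201 0; 0 2]

x' = [-302/201, 0]
P' = [50/201 0; 0 2]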